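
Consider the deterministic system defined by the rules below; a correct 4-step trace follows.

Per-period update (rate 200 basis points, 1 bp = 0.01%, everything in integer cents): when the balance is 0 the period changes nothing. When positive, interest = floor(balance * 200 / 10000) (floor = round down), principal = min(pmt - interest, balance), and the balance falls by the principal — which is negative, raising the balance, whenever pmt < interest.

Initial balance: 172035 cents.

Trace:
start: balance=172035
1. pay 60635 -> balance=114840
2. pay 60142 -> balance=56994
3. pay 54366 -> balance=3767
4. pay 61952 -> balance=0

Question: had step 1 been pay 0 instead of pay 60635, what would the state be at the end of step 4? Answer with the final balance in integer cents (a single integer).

(re-executing from step 1 with the substitution; state before step 1: balance=172035)
1. pay 0 -> balance=175475
2. pay 60142 -> balance=118842
3. pay 54366 -> balance=66852
4. pay 61952 -> balance=6237

6237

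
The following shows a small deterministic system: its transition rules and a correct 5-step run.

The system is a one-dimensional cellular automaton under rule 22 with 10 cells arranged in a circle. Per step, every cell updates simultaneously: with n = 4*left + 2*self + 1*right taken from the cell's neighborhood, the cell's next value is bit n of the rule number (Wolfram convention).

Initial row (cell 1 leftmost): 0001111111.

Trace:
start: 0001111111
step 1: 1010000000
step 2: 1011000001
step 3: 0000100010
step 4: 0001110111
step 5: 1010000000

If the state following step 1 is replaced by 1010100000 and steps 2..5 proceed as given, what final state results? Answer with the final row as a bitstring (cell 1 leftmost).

state after step 1 := 1010100000
step 2: 1010110001
step 3: 0010001010
step 4: 0111011011
step 5: 0000000000

0000000000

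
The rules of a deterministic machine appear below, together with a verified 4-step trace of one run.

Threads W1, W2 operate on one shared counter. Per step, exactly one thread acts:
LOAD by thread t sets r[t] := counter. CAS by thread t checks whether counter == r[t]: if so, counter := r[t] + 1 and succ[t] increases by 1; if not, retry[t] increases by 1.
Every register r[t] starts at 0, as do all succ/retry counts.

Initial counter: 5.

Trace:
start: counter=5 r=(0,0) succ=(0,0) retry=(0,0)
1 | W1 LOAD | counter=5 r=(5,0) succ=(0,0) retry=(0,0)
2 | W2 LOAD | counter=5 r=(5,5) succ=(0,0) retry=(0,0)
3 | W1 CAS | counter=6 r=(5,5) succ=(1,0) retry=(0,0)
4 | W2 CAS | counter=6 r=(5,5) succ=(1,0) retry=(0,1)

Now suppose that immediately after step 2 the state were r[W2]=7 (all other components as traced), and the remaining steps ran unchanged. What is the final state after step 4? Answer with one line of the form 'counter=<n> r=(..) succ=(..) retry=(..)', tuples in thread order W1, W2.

counter=6 r=(5,7) succ=(1,0) retry=(0,1)

state after step 2 := counter=5 r=(5,7) succ=(0,0) retry=(0,0)
3 | W1 CAS | counter=6 r=(5,7) succ=(1,0) retry=(0,0)
4 | W2 CAS | counter=6 r=(5,7) succ=(1,0) retry=(0,1)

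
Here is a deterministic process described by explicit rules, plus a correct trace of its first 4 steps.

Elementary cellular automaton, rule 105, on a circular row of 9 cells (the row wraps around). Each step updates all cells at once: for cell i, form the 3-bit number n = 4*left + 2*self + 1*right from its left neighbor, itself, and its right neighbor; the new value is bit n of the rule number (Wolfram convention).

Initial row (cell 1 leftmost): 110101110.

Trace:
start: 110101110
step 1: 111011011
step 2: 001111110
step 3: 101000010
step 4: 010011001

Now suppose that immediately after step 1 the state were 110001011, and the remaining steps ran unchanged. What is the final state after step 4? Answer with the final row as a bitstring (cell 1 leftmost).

100010110

state after step 1 := 110001011
step 2: 010100110
step 3: 001000110
step 4: 100010110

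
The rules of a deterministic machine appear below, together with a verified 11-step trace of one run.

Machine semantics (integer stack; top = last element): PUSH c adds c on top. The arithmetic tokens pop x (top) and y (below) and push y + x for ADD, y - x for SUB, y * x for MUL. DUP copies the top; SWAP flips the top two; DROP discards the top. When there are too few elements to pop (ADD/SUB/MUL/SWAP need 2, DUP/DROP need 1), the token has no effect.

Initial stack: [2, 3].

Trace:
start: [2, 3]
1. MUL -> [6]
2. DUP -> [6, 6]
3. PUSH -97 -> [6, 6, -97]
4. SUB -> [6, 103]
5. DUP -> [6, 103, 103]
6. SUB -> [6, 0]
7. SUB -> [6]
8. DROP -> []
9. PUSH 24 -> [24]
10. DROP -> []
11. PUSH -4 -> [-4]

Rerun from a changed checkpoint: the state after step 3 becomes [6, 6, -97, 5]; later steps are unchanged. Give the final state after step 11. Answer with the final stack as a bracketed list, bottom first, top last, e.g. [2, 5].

[6, -4]

state after step 3 := [6, 6, -97, 5]
4. SUB -> [6, 6, -102]
5. DUP -> [6, 6, -102, -102]
6. SUB -> [6, 6, 0]
7. SUB -> [6, 6]
8. DROP -> [6]
9. PUSH 24 -> [6, 24]
10. DROP -> [6]
11. PUSH -4 -> [6, -4]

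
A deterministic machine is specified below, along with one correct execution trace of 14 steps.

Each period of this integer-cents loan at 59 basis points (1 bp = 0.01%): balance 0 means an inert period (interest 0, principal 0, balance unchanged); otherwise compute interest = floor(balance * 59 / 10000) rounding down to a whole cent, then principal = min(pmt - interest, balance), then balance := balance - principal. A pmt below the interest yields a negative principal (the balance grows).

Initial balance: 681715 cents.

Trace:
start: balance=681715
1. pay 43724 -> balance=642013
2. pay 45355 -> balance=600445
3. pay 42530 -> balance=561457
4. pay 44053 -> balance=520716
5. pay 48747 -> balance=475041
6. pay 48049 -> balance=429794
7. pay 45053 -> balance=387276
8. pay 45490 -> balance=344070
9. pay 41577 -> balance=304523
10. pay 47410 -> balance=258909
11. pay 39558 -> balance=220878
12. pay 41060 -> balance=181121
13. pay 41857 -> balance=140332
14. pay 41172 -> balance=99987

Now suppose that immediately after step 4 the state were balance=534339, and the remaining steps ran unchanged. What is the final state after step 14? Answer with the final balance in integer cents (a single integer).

state after step 4 := balance=534339
5. pay 48747 -> balance=488744
6. pay 48049 -> balance=443578
7. pay 45053 -> balance=401142
8. pay 45490 -> balance=358018
9. pay 41577 -> balance=318553
10. pay 47410 -> balance=273022
11. pay 39558 -> balance=235074
12. pay 41060 -> balance=195400
13. pay 41857 -> balance=154695
14. pay 41172 -> balance=114435

114435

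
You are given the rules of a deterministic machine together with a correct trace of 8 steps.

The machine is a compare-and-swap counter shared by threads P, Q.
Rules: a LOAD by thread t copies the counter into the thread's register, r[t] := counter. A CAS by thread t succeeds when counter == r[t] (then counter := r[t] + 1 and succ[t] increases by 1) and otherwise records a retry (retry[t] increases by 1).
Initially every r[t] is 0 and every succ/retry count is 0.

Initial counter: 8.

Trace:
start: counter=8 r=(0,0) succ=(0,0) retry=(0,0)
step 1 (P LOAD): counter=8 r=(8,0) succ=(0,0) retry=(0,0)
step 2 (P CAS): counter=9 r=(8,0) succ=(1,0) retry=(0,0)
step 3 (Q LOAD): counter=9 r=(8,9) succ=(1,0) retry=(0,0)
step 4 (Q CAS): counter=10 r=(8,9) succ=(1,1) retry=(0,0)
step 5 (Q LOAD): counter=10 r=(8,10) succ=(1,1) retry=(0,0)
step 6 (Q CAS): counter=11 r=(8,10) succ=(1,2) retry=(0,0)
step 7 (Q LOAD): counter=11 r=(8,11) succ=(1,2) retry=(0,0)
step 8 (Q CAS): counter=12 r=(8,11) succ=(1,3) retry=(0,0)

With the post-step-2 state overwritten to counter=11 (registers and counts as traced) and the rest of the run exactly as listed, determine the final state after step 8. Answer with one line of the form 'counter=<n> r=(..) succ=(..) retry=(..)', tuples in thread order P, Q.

counter=14 r=(8,13) succ=(1,3) retry=(0,0)

state after step 2 := counter=11 r=(8,0) succ=(1,0) retry=(0,0)
step 3 (Q LOAD): counter=11 r=(8,11) succ=(1,0) retry=(0,0)
step 4 (Q CAS): counter=12 r=(8,11) succ=(1,1) retry=(0,0)
step 5 (Q LOAD): counter=12 r=(8,12) succ=(1,1) retry=(0,0)
step 6 (Q CAS): counter=13 r=(8,12) succ=(1,2) retry=(0,0)
step 7 (Q LOAD): counter=13 r=(8,13) succ=(1,2) retry=(0,0)
step 8 (Q CAS): counter=14 r=(8,13) succ=(1,3) retry=(0,0)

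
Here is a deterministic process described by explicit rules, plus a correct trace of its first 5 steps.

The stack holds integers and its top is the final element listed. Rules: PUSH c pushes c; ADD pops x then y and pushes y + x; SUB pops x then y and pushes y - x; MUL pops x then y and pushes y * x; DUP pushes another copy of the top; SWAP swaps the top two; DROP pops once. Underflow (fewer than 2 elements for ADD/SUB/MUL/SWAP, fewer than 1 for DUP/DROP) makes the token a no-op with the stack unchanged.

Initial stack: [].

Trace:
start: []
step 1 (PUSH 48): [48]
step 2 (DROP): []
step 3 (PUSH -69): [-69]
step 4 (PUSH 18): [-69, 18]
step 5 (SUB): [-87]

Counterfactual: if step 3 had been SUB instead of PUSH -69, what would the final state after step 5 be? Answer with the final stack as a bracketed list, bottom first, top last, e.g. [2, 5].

(re-executing from step 3 with the substitution; state before step 3: [])
step 3 (SUB): []
step 4 (PUSH 18): [18]
step 5 (SUB): [18]

[18]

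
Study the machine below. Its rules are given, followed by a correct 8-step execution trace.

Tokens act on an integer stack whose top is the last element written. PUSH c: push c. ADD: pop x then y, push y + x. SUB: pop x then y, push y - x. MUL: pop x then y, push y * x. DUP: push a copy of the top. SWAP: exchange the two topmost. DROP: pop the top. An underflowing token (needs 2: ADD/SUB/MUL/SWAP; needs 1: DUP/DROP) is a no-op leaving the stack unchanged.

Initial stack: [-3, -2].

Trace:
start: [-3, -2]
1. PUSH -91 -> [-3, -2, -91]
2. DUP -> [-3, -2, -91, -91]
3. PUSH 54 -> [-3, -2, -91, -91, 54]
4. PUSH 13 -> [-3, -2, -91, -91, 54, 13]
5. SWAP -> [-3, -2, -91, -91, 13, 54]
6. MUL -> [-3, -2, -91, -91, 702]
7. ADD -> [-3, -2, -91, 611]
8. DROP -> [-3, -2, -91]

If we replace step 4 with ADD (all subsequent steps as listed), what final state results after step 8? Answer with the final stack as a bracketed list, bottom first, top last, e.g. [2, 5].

(re-executing from step 4 with the substitution; state before step 4: [-3, -2, -91, -91, 54])
4. ADD -> [-3, -2, -91, -37]
5. SWAP -> [-3, -2, -37, -91]
6. MUL -> [-3, -2, 3367]
7. ADD -> [-3, 3365]
8. DROP -> [-3]

[-3]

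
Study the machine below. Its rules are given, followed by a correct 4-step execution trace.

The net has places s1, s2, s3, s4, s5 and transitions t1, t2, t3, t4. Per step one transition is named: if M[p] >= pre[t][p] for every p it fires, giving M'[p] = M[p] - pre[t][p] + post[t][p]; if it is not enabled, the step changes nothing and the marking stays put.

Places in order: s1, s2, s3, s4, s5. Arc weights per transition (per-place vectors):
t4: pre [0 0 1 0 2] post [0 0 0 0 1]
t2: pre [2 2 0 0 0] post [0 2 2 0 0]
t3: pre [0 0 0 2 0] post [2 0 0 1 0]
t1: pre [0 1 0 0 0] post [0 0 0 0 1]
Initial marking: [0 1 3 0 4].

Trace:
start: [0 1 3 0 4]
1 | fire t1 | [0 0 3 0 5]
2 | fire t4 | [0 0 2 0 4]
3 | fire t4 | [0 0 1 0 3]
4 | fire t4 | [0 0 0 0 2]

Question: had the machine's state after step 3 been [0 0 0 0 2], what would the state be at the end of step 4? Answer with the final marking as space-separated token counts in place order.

state after step 3 := [0 0 0 0 2]
4 | fire t4 | [0 0 0 0 2]

0 0 0 0 2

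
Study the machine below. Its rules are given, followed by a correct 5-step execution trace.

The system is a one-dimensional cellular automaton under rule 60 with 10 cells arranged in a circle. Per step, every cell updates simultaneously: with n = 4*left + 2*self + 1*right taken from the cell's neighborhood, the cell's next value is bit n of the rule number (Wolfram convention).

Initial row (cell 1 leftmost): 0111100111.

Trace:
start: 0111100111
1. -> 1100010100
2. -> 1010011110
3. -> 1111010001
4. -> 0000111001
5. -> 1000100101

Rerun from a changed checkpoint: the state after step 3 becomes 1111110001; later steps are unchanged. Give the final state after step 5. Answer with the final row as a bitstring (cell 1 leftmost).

1000001101

state after step 3 := 1111110001
4. -> 0000001001
5. -> 1000001101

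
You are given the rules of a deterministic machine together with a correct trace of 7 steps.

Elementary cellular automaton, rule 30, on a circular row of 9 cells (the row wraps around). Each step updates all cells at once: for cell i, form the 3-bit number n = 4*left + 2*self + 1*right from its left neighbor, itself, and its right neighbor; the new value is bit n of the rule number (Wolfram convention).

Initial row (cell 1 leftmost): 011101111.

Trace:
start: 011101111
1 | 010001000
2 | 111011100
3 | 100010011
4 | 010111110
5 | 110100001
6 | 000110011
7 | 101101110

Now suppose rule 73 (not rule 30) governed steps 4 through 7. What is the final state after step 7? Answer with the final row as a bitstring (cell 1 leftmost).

001011010

(re-executing steps 4..7 under rule 73; state before step 4: 100010011)
4 | 101000010
5 | 000011000
6 | 111011011
7 | 001011010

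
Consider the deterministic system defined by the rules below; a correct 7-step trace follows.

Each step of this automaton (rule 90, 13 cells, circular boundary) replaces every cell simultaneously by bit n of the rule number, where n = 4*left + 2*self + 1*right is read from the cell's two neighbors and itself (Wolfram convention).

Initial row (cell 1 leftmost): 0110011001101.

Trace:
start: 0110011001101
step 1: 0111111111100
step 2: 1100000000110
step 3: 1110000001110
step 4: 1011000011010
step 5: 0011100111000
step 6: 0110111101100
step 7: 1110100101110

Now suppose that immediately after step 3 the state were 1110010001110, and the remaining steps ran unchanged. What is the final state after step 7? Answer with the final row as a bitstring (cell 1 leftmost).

1010100100110

state after step 3 := 1110010001110
step 4: 1011101011010
step 5: 0010100011000
step 6: 0100010111100
step 7: 1010100100110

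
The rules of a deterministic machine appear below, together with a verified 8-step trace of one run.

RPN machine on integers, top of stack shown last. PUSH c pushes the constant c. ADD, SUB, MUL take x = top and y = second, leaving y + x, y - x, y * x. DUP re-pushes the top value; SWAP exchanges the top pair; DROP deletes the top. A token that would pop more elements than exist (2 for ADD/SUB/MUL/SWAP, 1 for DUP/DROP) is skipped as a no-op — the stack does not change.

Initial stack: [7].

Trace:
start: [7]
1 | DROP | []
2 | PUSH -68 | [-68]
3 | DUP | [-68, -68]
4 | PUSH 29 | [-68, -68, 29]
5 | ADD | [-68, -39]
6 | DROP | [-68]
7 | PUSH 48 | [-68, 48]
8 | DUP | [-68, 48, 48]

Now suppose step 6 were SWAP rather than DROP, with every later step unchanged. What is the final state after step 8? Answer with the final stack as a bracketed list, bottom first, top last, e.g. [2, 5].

(re-executing from step 6 with the substitution; state before step 6: [-68, -39])
6 | SWAP | [-39, -68]
7 | PUSH 48 | [-39, -68, 48]
8 | DUP | [-39, -68, 48, 48]

[-39, -68, 48, 48]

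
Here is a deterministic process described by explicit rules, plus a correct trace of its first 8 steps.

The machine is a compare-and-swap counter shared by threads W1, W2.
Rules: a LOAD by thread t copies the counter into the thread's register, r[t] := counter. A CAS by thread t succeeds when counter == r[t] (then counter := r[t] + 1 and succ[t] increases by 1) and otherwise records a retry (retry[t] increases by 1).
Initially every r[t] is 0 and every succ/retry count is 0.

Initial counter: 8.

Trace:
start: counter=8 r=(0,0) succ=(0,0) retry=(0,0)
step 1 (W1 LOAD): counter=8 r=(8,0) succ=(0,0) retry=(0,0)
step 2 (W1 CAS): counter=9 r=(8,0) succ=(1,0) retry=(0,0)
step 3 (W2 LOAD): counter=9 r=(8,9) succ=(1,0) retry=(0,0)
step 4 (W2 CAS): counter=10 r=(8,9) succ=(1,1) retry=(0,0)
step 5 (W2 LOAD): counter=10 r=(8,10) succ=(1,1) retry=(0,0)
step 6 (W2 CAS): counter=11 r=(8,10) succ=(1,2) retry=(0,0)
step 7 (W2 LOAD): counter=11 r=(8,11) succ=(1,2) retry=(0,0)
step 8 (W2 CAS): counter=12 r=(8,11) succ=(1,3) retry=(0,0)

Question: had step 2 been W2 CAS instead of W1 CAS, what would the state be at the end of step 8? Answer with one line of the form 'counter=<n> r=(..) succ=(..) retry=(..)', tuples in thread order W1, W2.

counter=11 r=(8,10) succ=(0,3) retry=(0,1)

(re-executing from step 2 with the substitution; state before step 2: counter=8 r=(8,0) succ=(0,0) retry=(0,0))
step 2 (W2 CAS): counter=8 r=(8,0) succ=(0,0) retry=(0,1)
step 3 (W2 LOAD): counter=8 r=(8,8) succ=(0,0) retry=(0,1)
step 4 (W2 CAS): counter=9 r=(8,8) succ=(0,1) retry=(0,1)
step 5 (W2 LOAD): counter=9 r=(8,9) succ=(0,1) retry=(0,1)
step 6 (W2 CAS): counter=10 r=(8,9) succ=(0,2) retry=(0,1)
step 7 (W2 LOAD): counter=10 r=(8,10) succ=(0,2) retry=(0,1)
step 8 (W2 CAS): counter=11 r=(8,10) succ=(0,3) retry=(0,1)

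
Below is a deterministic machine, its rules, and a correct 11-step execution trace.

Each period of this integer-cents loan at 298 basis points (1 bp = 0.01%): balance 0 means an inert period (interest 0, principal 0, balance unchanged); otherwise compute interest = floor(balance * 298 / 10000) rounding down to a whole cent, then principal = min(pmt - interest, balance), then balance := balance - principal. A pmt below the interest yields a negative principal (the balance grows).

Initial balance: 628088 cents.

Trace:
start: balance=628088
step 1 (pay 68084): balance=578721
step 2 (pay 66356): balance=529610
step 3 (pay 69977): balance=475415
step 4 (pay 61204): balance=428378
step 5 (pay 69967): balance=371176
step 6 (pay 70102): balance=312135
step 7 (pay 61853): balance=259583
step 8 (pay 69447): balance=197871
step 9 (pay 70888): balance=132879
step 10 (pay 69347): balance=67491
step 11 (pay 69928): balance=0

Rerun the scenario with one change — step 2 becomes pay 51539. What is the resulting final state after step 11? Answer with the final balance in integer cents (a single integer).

(re-executing from step 2 with the substitution; state before step 2: balance=578721)
step 2 (pay 51539): balance=544427
step 3 (pay 69977): balance=490673
step 4 (pay 61204): balance=444091
step 5 (pay 69967): balance=387357
step 6 (pay 70102): balance=328798
step 7 (pay 61853): balance=276743
step 8 (pay 69447): balance=215542
step 9 (pay 70888): balance=151077
step 10 (pay 69347): balance=86232
step 11 (pay 69928): balance=18873

18873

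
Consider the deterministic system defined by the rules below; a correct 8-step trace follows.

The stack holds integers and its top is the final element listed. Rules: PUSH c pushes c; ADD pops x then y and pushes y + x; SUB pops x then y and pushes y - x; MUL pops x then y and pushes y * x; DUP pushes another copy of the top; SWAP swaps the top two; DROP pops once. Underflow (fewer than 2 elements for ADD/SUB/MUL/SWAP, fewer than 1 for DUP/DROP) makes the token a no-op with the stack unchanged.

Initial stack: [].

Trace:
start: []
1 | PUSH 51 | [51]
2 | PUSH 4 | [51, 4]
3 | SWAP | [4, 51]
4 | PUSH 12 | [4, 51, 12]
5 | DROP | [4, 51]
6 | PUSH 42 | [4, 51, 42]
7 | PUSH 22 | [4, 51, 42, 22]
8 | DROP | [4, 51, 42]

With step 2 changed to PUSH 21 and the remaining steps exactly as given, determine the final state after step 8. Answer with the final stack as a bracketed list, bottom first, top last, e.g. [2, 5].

[21, 51, 42]

(re-executing from step 2 with the substitution; state before step 2: [51])
2 | PUSH 21 | [51, 21]
3 | SWAP | [21, 51]
4 | PUSH 12 | [21, 51, 12]
5 | DROP | [21, 51]
6 | PUSH 42 | [21, 51, 42]
7 | PUSH 22 | [21, 51, 42, 22]
8 | DROP | [21, 51, 42]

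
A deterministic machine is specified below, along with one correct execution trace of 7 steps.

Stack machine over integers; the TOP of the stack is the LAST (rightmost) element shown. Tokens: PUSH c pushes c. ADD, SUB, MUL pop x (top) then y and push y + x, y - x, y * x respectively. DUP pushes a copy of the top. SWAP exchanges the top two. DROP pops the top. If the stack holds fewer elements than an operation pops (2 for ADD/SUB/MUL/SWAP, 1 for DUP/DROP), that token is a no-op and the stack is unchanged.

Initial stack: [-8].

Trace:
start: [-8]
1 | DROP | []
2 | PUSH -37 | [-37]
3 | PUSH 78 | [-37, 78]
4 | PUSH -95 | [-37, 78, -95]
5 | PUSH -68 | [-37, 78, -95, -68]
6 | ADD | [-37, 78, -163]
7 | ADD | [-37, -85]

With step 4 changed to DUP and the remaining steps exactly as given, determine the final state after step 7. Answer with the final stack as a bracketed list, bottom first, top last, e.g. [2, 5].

[-37, 88]

(re-executing from step 4 with the substitution; state before step 4: [-37, 78])
4 | DUP | [-37, 78, 78]
5 | PUSH -68 | [-37, 78, 78, -68]
6 | ADD | [-37, 78, 10]
7 | ADD | [-37, 88]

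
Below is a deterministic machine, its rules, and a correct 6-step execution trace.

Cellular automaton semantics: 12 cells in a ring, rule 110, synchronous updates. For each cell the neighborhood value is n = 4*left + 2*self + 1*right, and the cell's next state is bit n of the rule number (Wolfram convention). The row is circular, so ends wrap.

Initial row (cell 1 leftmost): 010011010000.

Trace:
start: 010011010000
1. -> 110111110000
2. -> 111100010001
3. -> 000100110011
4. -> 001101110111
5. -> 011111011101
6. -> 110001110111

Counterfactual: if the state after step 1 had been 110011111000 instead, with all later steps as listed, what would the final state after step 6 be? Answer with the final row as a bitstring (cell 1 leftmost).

state after step 1 := 110011111000
2. -> 110110001001
3. -> 011110011011
4. -> 110010111111
5. -> 010111100000
6. -> 111100100000

111100100000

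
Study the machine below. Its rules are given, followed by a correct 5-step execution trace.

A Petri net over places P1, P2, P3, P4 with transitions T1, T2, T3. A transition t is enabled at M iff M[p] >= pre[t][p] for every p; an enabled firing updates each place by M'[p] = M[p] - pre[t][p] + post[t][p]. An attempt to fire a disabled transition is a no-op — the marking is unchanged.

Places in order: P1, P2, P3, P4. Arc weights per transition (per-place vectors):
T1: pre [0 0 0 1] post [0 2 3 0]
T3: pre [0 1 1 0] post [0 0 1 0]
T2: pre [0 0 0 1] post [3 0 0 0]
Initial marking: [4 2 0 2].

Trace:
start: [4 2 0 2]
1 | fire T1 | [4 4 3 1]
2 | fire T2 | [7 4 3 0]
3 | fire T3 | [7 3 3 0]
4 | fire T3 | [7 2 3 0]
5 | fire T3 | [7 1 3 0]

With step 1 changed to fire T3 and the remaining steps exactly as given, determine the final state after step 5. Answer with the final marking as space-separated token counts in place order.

7 2 0 1

(re-executing from step 1 with the substitution; state before step 1: [4 2 0 2])
1 | fire T3 | [4 2 0 2]
2 | fire T2 | [7 2 0 1]
3 | fire T3 | [7 2 0 1]
4 | fire T3 | [7 2 0 1]
5 | fire T3 | [7 2 0 1]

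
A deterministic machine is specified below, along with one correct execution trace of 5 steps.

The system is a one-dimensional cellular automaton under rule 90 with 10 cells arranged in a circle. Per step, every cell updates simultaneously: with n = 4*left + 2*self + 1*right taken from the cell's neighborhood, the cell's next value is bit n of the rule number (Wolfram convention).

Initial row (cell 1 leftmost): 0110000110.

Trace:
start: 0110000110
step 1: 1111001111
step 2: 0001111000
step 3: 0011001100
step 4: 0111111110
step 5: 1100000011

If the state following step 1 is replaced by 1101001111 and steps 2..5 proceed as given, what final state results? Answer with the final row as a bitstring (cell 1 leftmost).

state after step 1 := 1101001111
step 2: 0100111000
step 3: 1011101100
step 4: 0010101111
step 5: 1100001001

1100001001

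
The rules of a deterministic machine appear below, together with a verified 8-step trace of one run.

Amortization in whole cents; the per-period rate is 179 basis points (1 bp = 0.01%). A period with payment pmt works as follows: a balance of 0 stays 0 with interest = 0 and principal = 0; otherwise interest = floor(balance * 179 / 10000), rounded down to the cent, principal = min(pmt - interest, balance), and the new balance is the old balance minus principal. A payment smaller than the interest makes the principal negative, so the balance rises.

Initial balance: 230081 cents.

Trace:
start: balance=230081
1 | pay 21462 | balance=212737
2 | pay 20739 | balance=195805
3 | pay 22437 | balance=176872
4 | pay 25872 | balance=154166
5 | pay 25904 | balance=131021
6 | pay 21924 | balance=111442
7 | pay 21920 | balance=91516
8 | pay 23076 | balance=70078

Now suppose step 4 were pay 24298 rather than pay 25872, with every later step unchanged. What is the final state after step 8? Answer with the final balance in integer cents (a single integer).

(re-executing from step 4 with the substitution; state before step 4: balance=176872)
4 | pay 24298 | balance=155740
5 | pay 25904 | balance=132623
6 | pay 21924 | balance=113072
7 | pay 21920 | balance=93175
8 | pay 23076 | balance=71766

71766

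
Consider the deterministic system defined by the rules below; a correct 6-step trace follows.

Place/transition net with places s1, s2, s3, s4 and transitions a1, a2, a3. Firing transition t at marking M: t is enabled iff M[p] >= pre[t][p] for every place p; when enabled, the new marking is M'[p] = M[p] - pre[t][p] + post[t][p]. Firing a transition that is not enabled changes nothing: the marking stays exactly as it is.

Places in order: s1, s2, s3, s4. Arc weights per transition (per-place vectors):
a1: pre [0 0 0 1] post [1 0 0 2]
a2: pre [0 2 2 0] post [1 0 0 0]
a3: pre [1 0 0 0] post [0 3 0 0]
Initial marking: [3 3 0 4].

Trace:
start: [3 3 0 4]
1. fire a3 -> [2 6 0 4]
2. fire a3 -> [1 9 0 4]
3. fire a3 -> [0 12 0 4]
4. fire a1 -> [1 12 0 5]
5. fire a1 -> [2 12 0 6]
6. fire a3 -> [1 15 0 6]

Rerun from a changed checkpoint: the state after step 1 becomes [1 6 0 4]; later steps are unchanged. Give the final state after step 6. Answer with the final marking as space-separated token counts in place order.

1 12 0 6

state after step 1 := [1 6 0 4]
2. fire a3 -> [0 9 0 4]
3. fire a3 -> [0 9 0 4]
4. fire a1 -> [1 9 0 5]
5. fire a1 -> [2 9 0 6]
6. fire a3 -> [1 12 0 6]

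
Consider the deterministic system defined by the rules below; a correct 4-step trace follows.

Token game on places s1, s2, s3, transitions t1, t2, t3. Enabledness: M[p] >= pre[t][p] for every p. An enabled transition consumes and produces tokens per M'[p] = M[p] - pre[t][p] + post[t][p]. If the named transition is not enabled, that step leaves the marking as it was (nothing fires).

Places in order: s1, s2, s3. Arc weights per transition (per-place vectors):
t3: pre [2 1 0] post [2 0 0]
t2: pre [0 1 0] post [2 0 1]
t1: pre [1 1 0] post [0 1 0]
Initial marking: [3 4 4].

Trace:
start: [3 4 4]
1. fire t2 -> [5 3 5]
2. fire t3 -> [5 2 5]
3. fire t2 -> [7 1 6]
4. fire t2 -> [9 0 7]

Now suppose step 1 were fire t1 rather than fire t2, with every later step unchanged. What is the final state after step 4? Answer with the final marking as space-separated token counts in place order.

(re-executing from step 1 with the substitution; state before step 1: [3 4 4])
1. fire t1 -> [2 4 4]
2. fire t3 -> [2 3 4]
3. fire t2 -> [4 2 5]
4. fire t2 -> [6 1 6]

6 1 6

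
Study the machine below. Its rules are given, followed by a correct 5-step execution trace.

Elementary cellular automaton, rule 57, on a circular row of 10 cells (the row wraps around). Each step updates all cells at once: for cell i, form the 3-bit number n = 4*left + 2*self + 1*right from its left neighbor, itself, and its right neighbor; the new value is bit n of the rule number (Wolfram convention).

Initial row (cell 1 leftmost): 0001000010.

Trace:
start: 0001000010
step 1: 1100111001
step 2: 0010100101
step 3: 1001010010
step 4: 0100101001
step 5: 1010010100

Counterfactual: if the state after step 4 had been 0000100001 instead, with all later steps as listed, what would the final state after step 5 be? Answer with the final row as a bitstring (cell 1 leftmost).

state after step 4 := 0000100001
step 5: 1110011100

1110011100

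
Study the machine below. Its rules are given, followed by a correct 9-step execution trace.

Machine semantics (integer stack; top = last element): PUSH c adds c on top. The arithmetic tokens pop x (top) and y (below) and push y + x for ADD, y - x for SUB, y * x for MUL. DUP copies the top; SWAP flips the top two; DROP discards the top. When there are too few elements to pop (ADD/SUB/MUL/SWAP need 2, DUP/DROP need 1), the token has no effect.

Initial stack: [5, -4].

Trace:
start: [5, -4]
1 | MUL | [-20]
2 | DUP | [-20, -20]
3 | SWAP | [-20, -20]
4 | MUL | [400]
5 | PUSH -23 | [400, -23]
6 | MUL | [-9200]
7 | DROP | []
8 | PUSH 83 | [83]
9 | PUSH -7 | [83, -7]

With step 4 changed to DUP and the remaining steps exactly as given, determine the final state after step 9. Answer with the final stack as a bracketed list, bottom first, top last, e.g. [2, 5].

[-20, -20, 83, -7]

(re-executing from step 4 with the substitution; state before step 4: [-20, -20])
4 | DUP | [-20, -20, -20]
5 | PUSH -23 | [-20, -20, -20, -23]
6 | MUL | [-20, -20, 460]
7 | DROP | [-20, -20]
8 | PUSH 83 | [-20, -20, 83]
9 | PUSH -7 | [-20, -20, 83, -7]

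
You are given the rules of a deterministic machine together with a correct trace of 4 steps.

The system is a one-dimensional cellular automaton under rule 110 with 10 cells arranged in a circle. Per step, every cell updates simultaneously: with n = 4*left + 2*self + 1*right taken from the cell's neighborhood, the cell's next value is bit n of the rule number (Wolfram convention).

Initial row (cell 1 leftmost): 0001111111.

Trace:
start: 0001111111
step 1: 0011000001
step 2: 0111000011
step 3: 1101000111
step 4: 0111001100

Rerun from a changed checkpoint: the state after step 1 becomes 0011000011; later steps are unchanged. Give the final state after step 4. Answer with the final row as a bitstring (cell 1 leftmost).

state after step 1 := 0011000011
step 2: 0111000111
step 3: 1101001101
step 4: 0111011111

0111011111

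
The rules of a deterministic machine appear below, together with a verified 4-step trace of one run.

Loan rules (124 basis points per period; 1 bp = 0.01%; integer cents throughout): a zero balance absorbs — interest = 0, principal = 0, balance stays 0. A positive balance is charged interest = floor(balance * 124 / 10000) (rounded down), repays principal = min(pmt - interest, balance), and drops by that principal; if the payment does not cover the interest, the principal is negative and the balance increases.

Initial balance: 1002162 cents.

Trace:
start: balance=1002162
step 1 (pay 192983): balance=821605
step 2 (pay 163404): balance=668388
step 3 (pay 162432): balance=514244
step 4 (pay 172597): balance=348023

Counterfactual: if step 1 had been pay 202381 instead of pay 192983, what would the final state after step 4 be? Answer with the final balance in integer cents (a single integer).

(re-executing from step 1 with the substitution; state before step 1: balance=1002162)
step 1 (pay 202381): balance=812207
step 2 (pay 163404): balance=658874
step 3 (pay 162432): balance=504612
step 4 (pay 172597): balance=338272

338272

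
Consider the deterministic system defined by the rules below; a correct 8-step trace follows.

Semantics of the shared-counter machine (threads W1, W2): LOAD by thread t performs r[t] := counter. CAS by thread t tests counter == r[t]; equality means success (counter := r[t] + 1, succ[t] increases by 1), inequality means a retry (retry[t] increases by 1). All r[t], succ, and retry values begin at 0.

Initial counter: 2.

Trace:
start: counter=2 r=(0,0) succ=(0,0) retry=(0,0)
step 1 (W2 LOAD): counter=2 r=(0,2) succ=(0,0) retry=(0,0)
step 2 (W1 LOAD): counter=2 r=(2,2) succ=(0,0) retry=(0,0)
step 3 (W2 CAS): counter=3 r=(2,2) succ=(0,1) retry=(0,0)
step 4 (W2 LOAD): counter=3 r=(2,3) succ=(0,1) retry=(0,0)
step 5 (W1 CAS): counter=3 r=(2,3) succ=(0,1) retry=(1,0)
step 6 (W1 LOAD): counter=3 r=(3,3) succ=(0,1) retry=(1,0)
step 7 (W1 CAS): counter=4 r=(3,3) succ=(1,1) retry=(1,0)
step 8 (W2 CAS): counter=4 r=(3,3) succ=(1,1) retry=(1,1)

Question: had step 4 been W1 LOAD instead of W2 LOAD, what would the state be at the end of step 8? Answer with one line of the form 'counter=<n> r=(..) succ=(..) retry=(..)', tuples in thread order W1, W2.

counter=5 r=(4,2) succ=(2,1) retry=(0,1)

(re-executing from step 4 with the substitution; state before step 4: counter=3 r=(2,2) succ=(0,1) retry=(0,0))
step 4 (W1 LOAD): counter=3 r=(3,2) succ=(0,1) retry=(0,0)
step 5 (W1 CAS): counter=4 r=(3,2) succ=(1,1) retry=(0,0)
step 6 (W1 LOAD): counter=4 r=(4,2) succ=(1,1) retry=(0,0)
step 7 (W1 CAS): counter=5 r=(4,2) succ=(2,1) retry=(0,0)
step 8 (W2 CAS): counter=5 r=(4,2) succ=(2,1) retry=(0,1)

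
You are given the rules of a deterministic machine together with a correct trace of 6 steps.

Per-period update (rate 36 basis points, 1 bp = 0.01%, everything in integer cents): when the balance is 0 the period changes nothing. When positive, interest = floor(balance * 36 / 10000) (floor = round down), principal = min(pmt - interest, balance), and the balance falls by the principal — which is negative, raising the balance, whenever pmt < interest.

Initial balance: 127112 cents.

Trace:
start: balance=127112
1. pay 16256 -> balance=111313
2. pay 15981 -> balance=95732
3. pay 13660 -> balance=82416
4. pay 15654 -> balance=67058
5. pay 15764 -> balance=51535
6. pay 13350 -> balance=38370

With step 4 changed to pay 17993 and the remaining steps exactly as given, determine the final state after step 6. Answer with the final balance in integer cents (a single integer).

36014

(re-executing from step 4 with the substitution; state before step 4: balance=82416)
4. pay 17993 -> balance=64719
5. pay 15764 -> balance=49187
6. pay 13350 -> balance=36014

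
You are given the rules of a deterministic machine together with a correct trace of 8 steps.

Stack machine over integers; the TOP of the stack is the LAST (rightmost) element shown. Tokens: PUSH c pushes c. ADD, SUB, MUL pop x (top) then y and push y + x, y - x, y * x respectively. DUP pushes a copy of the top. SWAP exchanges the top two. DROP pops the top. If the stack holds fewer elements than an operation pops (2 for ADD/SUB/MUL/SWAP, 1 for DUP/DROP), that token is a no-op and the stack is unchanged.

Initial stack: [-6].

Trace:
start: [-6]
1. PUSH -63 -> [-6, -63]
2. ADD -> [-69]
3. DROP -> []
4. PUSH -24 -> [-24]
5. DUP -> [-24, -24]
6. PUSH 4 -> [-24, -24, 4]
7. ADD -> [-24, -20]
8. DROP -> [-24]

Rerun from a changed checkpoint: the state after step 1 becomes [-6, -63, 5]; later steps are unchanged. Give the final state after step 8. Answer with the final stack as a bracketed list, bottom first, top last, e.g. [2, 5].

state after step 1 := [-6, -63, 5]
2. ADD -> [-6, -58]
3. DROP -> [-6]
4. PUSH -24 -> [-6, -24]
5. DUP -> [-6, -24, -24]
6. PUSH 4 -> [-6, -24, -24, 4]
7. ADD -> [-6, -24, -20]
8. DROP -> [-6, -24]

[-6, -24]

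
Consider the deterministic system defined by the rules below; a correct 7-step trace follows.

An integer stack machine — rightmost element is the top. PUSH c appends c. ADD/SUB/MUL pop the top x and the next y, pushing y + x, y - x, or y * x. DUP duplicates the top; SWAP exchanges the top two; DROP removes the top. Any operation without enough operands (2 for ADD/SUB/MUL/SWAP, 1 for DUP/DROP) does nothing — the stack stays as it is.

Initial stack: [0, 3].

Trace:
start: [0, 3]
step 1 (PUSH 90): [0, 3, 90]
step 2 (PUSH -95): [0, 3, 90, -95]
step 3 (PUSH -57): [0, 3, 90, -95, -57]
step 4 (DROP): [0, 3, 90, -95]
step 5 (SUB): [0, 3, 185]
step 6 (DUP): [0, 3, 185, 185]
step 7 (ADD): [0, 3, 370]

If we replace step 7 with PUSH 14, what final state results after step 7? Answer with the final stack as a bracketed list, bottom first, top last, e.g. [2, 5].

[0, 3, 185, 185, 14]

(re-executing from step 7 with the substitution; state before step 7: [0, 3, 185, 185])
step 7 (PUSH 14): [0, 3, 185, 185, 14]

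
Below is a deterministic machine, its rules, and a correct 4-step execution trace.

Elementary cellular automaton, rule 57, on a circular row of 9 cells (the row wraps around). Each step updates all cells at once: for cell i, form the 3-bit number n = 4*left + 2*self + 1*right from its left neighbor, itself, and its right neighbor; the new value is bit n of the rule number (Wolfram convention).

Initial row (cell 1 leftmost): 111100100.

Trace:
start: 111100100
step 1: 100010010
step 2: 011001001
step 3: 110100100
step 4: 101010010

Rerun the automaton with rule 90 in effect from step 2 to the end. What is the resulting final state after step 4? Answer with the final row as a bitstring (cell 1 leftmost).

010011010

(re-executing steps 2..4 under rule 90; state before step 2: 100010010)
step 2: 010101100
step 3: 100001110
step 4: 010011010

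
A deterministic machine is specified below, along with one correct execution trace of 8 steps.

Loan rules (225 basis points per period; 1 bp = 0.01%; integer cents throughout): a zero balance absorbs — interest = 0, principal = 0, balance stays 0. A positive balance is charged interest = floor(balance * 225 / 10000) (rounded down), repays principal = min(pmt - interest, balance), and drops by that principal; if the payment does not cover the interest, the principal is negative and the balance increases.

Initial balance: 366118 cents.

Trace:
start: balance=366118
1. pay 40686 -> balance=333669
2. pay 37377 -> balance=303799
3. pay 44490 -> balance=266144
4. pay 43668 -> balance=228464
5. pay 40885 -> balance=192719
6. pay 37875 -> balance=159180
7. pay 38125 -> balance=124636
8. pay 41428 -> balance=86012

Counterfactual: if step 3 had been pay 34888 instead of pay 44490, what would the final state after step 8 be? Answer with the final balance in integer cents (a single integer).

96744

(re-executing from step 3 with the substitution; state before step 3: balance=303799)
3. pay 34888 -> balance=275746
4. pay 43668 -> balance=238282
5. pay 40885 -> balance=202758
6. pay 37875 -> balance=169445
7. pay 38125 -> balance=135132
8. pay 41428 -> balance=96744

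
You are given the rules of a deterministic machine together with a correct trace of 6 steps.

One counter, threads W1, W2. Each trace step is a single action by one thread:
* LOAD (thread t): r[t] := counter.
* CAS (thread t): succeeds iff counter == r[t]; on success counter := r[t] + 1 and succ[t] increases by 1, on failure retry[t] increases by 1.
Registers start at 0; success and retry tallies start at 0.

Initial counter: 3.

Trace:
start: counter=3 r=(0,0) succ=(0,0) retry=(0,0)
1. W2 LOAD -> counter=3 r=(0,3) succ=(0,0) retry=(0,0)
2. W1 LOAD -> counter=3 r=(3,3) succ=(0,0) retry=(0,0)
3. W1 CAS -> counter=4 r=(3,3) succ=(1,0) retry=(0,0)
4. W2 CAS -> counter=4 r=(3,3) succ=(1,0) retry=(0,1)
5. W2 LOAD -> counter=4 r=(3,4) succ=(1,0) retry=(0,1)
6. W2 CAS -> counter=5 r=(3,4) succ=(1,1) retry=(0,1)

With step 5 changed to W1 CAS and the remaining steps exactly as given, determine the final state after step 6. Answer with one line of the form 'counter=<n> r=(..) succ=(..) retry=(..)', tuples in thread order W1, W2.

counter=4 r=(3,3) succ=(1,0) retry=(1,2)

(re-executing from step 5 with the substitution; state before step 5: counter=4 r=(3,3) succ=(1,0) retry=(0,1))
5. W1 CAS -> counter=4 r=(3,3) succ=(1,0) retry=(1,1)
6. W2 CAS -> counter=4 r=(3,3) succ=(1,0) retry=(1,2)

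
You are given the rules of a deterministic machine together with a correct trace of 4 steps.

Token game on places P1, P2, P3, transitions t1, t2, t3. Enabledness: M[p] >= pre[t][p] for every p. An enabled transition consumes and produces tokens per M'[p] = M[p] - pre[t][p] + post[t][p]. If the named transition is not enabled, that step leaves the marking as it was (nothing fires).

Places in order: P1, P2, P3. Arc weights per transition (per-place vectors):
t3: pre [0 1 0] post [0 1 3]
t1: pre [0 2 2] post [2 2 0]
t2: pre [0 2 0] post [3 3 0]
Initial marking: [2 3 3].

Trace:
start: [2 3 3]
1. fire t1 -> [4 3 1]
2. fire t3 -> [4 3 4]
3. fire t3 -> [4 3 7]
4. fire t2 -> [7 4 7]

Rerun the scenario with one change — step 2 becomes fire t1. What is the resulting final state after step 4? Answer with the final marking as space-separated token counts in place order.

(re-executing from step 2 with the substitution; state before step 2: [4 3 1])
2. fire t1 -> [4 3 1]
3. fire t3 -> [4 3 4]
4. fire t2 -> [7 4 4]

7 4 4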